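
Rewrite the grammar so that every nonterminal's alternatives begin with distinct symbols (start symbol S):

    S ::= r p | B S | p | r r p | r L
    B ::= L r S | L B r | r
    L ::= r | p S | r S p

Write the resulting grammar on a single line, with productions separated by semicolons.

S has alternatives sharing prefix 'r': factor to S → r S' with S' → p | r p | L.
B has alternatives sharing prefix 'L': factor to B → L B' with B' → r S | B r.
L has alternatives sharing prefix 'r': factor to L → r L' with L' → ε | S p.

S ::= B S | p | r S'; B ::= r | L B'; L ::= p S | r L'; S' ::= p | r p | L; B' ::= r S | B r; L' ::= epsilon | S p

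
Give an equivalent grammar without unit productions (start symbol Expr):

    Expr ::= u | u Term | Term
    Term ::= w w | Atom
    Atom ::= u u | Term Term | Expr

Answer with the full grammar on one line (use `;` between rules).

Expr ::= w w | u u | Term Term | u | u Term; Term ::= w w | u u | Term Term | u | u Term; Atom ::= w w | u u | Term Term | u | u Term

Unit pairs: Atom ⇒* {Expr, Term}; Expr ⇒* {Atom, Term}; Term ⇒* {Atom, Expr}.
For every A with A ⇒* B via unit rules, add B's non-unit alternatives to A; then delete every rule of the form X → Y.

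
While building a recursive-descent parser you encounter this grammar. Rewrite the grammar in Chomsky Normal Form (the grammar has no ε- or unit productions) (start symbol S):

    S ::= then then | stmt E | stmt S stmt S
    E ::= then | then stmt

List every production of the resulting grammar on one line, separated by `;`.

Introduce a nonterminal for each terminal appearing in a rule of length ≥ 2: X1 → then, X2 → stmt.
Binarize each right-hand side of length ≥ 3 by chaining fresh nonterminals (Y1, Y2, …): affected rules were S → X2 S X2 S.

S ::= X1 X1 | X2 E | X2 Y1; E ::= then | X1 X2; X1 ::= then; X2 ::= stmt; Y1 ::= S Y2; Y2 ::= X2 S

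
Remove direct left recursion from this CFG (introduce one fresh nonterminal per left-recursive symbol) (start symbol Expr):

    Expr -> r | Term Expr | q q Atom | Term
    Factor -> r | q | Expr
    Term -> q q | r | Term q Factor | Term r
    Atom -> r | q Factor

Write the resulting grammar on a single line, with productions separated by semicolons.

Left recursion appears on Term.
For Term: α = {q Factor, r}, β = {q q, r}. Rewrite as Term → β Term1 and Term1 → α Term1 | ε.

Expr -> r | Term Expr | q q Atom | Term; Factor -> r | q | Expr; Term -> q q Term1 | r Term1; Atom -> r | q Factor; Term1 -> q Factor Term1 | r Term1 | ε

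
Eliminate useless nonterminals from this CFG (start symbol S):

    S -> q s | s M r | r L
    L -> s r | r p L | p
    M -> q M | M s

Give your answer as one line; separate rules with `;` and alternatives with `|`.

Generating nonterminals: {L, S}.
Reachable from S after that: {L, S}.
Removed useless symbols: {M} and every production mentioning them.

S -> q s | r L; L -> s r | r p L | p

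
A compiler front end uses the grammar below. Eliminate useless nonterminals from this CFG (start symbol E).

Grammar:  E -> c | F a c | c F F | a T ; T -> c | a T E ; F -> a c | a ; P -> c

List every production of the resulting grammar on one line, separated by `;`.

E -> c | F a c | c F F | a T; T -> c | a T E; F -> a c | a

Generating nonterminals: {E, F, P, T}.
Reachable from E after that: {E, F, T}.
Removed useless symbols: {P} and every production mentioning them.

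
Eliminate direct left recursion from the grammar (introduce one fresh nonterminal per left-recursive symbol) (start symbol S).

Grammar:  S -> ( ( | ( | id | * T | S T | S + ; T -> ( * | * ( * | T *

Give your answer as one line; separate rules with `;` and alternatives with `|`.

Directly left-recursive nonterminals: S, T.
For S: α = {T, +}, β = {( (, (, id, * T}. Rewrite as S → β S' and S' → α S' | ε.
For T: α = {*}, β = {( *, * ( *}. Rewrite as T → β T' and T' → α T' | ε.

S -> ( ( S' | ( S' | id S' | * T S'; T -> ( * T' | * ( * T'; S' -> T S' | + S' | ε; T' -> * T' | ε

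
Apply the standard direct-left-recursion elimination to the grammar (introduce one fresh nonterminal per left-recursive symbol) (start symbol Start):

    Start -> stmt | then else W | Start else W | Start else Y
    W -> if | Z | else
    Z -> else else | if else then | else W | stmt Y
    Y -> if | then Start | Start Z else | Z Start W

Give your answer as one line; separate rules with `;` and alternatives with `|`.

Start -> stmt Start1 | then else W Start1; W -> if | Z | else; Z -> else else | if else then | else W | stmt Y; Y -> if | then Start | Start Z else | Z Start W; Start1 -> else W Start1 | else Y Start1 | ε

Left recursion appears on Start.
For Start: α = {else W, else Y}, β = {stmt, then else W}. Rewrite as Start → β Start1 and Start1 → α Start1 | ε.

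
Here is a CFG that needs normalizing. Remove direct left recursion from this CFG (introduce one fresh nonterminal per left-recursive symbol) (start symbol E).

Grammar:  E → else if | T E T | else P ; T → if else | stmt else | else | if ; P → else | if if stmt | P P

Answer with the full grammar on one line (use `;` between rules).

P is directly left-recursive.
For P: α = {P}, β = {else, if if stmt}. Rewrite as P → β P' and P' → α P' | ε.

E → else if | T E T | else P; T → if else | stmt else | else | if; P → else P' | if if stmt P'; P' → P P' | ε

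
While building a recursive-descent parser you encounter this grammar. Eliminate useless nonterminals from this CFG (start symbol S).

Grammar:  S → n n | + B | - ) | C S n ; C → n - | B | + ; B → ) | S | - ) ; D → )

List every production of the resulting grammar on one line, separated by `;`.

Generating nonterminals: {B, C, D, S}.
Reachable from S after that: {B, C, S}.
Removed useless symbols: {D} and every production mentioning them.

S → n n | + B | - ) | C S n; C → n - | B | +; B → ) | S | - )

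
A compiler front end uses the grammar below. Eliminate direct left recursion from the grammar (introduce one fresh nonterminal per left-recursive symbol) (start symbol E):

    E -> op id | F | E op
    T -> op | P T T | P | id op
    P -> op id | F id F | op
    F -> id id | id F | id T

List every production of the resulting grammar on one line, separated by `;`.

E -> op id E' | F E'; T -> op | P T T | P | id op; P -> op id | F id F | op; F -> id id | id F | id T; E' -> op E' | ε

Directly left-recursive nonterminal: E.
For E: α = {op}, β = {op id, F}. Rewrite as E → β E' and E' → α E' | ε.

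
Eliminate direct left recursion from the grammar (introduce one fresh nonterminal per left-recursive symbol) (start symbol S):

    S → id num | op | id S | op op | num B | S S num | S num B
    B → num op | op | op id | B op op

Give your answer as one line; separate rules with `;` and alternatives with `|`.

S → id num S' | op S' | id S S' | op op S' | num B S'; B → num op B' | op B' | op id B'; S' → S num S' | num B S' | eps; B' → op op B' | eps

Directly left-recursive nonterminals: S, B.
For S: α = {S num, num B}, β = {id num, op, id S, op op, num B}. Rewrite as S → β S' and S' → α S' | ε.
For B: α = {op op}, β = {num op, op, op id}. Rewrite as B → β B' and B' → α B' | ε.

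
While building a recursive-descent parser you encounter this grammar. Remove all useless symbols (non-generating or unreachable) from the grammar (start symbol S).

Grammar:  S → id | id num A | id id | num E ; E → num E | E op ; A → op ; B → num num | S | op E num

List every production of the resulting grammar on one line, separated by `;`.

S → id | id num A | id id; A → op

Generating nonterminals: {A, B, S}.
Reachable from S after that: {A, S}.
Removed useless symbols: {B, E} and every production mentioning them.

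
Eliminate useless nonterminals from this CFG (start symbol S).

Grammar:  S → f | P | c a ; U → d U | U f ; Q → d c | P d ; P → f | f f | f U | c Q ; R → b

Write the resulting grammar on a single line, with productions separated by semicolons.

Generating nonterminals: {P, Q, R, S}.
Reachable from S after that: {P, Q, S}.
Removed useless symbols: {R, U} and every production mentioning them.

S → f | P | c a; Q → d c | P d; P → f | f f | c Q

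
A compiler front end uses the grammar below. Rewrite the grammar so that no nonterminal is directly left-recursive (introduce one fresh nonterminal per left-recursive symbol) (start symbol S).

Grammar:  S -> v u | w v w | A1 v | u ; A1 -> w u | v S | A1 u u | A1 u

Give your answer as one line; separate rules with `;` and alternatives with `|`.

Left recursion appears on A1.
For A1: α = {u u, u}, β = {w u, v S}. Rewrite as A1 → β A1' and A1' → α A1' | ε.

S -> v u | w v w | A1 v | u; A1 -> w u A1' | v S A1'; A1' -> u u A1' | u A1' | ε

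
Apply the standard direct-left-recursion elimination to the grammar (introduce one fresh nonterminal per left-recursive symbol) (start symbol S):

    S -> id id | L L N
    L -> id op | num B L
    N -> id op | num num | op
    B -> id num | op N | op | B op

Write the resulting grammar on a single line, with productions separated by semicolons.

S -> id id | L L N; L -> id op | num B L; N -> id op | num num | op; B -> id num B' | op N B' | op B'; B' -> op B' | ε

Left recursion appears on B.
For B: α = {op}, β = {id num, op N, op}. Rewrite as B → β B' and B' → α B' | ε.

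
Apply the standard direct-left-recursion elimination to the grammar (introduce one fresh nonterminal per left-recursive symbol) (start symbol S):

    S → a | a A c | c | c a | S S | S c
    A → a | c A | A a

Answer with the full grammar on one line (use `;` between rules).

S → a S' | a A c S' | c S' | c a S'; A → a A' | c A A'; S' → S S' | c S' | epsilon; A' → a A' | epsilon

Directly left-recursive nonterminals: S, A.
For S: α = {S, c}, β = {a, a A c, c, c a}. Rewrite as S → β S' and S' → α S' | ε.
For A: α = {a}, β = {a, c A}. Rewrite as A → β A' and A' → α A' | ε.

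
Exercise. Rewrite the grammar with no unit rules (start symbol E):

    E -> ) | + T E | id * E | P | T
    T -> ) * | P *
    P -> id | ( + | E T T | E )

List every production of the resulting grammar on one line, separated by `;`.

E -> ) | + T E | id * E | id | ( + | E T T | E ) | ) * | P *; T -> ) * | P *; P -> id | ( + | E T T | E )

Unit pairs: E ⇒* {P, T}.
For each unit pair (A, B), copy every non-unit production of B to A, then drop all unit productions.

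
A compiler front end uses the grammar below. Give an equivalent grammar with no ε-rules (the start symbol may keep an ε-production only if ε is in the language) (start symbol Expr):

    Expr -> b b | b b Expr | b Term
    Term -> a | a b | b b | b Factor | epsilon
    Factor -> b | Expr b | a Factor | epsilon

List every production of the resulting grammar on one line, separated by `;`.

Nullable set = {Factor, Term}.
ε ∉ L(G), so no ε-production is kept.
Add the nullable-subset variants: Expr → b Term gives b Term | b. Term → b Factor gives b Factor | b. Factor → a Factor gives a Factor | a.

Expr -> b b | b b Expr | b Term | b; Term -> a | a b | b b | b Factor | b; Factor -> b | Expr b | a Factor | a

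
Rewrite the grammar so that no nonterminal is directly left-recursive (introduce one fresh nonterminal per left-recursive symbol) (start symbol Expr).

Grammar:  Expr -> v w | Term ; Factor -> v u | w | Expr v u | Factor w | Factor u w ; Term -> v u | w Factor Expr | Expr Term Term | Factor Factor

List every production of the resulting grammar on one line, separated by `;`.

Left recursion appears on Factor.
For Factor: α = {w, u w}, β = {v u, w, Expr v u}. Rewrite as Factor → β Factor1 and Factor1 → α Factor1 | ε.

Expr -> v w | Term; Factor -> v u Factor1 | w Factor1 | Expr v u Factor1; Term -> v u | w Factor Expr | Expr Term Term | Factor Factor; Factor1 -> w Factor1 | u w Factor1 | ε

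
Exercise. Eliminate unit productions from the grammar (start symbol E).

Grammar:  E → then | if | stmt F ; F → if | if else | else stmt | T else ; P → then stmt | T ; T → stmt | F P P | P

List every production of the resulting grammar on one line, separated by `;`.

E → then | if | stmt F; F → if | if else | else stmt | T else; P → then stmt | stmt | F P P; T → then stmt | stmt | F P P

Unit pairs: P ⇒* {T}; T ⇒* {P}.
For every A with A ⇒* B via unit rules, add B's non-unit alternatives to A; then delete every rule of the form X → Y.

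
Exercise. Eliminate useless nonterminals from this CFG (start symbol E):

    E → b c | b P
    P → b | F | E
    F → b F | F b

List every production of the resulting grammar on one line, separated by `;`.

E → b c | b P; P → b | E

Generating nonterminals: {E, P}.
Reachable from E after that: {E, P}.
Removed useless symbols: {F} and every production mentioning them.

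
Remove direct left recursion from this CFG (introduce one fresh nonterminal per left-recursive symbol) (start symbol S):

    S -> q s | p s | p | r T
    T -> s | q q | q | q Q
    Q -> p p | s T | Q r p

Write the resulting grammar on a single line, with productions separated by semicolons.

S -> q s | p s | p | r T; T -> s | q q | q | q Q; Q -> p p Q' | s T Q'; Q' -> r p Q' | ε

Directly left-recursive nonterminal: Q.
For Q: α = {r p}, β = {p p, s T}. Rewrite as Q → β Q' and Q' → α Q' | ε.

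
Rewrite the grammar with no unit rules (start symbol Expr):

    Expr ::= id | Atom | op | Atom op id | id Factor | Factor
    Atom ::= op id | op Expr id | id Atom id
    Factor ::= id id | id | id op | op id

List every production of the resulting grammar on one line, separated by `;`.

Unit pairs: Expr ⇒* {Atom, Factor}.
For every A with A ⇒* B via unit rules, add B's non-unit alternatives to A; then delete every rule of the form X → Y.

Expr ::= op id | op Expr id | id Atom id | id id | id | id op | op | Atom op id | id Factor; Atom ::= op id | op Expr id | id Atom id; Factor ::= id id | id | id op | op id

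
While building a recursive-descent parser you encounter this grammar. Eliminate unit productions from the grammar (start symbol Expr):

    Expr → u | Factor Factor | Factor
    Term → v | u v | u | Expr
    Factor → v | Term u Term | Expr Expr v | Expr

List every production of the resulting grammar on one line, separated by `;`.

Expr → v | Term u Term | Expr Expr v | u | Factor Factor; Term → v | u v | u | Term u Term | Expr Expr v | Factor Factor; Factor → v | Term u Term | Expr Expr v | u | Factor Factor

Unit pairs: Expr ⇒* {Factor}; Factor ⇒* {Expr}; Term ⇒* {Expr, Factor}.
Replace each nonterminal's rules with the union of the non-unit rules of every nonterminal it unit-derives.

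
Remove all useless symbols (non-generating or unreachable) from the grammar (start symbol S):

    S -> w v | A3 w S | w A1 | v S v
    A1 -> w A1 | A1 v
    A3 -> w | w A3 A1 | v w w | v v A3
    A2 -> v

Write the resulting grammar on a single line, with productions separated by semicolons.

Generating nonterminals: {A2, A3, S}.
Reachable from S after that: {A3, S}.
Removed useless symbols: {A1, A2} and every production mentioning them.

S -> w v | A3 w S | v S v; A3 -> w | v w w | v v A3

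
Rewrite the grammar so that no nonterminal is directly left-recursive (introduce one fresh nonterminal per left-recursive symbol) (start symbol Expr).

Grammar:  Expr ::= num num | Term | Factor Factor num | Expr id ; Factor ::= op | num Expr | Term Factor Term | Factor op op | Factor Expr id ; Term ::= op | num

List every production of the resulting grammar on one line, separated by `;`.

Expr, Factor are directly left-recursive.
For Expr: α = {id}, β = {num num, Term, Factor Factor num}. Rewrite as Expr → β Expr1 and Expr1 → α Expr1 | ε.
For Factor: α = {op op, Expr id}, β = {op, num Expr, Term Factor Term}. Rewrite as Factor → β Factor1 and Factor1 → α Factor1 | ε.

Expr ::= num num Expr1 | Term Expr1 | Factor Factor num Expr1; Factor ::= op Factor1 | num Expr Factor1 | Term Factor Term Factor1; Term ::= op | num; Expr1 ::= id Expr1 | ε; Factor1 ::= op op Factor1 | Expr id Factor1 | ε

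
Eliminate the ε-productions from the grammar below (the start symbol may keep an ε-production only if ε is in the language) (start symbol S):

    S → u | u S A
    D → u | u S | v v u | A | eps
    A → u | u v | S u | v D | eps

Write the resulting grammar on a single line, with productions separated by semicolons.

S → u | u S A | u S; D → u | u S | v v u | A; A → u | u v | S u | v D | v

The nullable symbols are {A, D}.
ε ∉ L(G), so no ε-production is kept.
For each production, add variants omitting each subset of nullable occurrences: S → u S A gives u S A | u S. A → v D gives v D | v.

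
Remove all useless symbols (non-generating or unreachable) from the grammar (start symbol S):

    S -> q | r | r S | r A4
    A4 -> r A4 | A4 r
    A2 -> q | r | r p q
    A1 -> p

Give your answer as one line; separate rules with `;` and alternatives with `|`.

S -> q | r | r S

Generating nonterminals: {A1, A2, S}.
Reachable from S after that: {S}.
Removed useless symbols: {A1, A2, A4} and every production mentioning them.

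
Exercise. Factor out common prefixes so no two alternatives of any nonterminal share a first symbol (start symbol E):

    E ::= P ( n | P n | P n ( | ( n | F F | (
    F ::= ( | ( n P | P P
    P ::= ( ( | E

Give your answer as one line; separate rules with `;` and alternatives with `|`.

E has alternatives sharing prefix 'P': factor to E → P E' with E' → ( n | n | n (.
E has alternatives sharing prefix '(': factor to E → ( E'' with E'' → n | ε.
F has alternatives sharing prefix '(': factor to F → ( F' with F' → ε | n P.
E' has alternatives sharing prefix 'n': factor to E' → n E''' with E''' → ε | (.

E ::= F F | P E' | ( E''; F ::= P P | ( F'; P ::= ( ( | E; E' ::= ( n | n E'''; E'' ::= n | eps; F' ::= eps | n P; E''' ::= eps | (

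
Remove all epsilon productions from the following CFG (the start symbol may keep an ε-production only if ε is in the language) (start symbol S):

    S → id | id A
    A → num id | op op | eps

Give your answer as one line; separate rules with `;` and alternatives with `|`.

Nullable set = {A}.
ε ∉ L(G), so no ε-production is kept.

S → id | id A; A → num id | op op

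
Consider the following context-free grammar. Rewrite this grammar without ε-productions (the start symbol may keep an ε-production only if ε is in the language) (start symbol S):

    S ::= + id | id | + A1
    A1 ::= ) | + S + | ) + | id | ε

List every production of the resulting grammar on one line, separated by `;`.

Nullable set = {A1}.
ε ∉ L(G), so no ε-production is kept.
Add the nullable-subset variants: S → + A1 gives + A1 | +.

S ::= + id | id | + A1 | +; A1 ::= ) | + S + | ) + | id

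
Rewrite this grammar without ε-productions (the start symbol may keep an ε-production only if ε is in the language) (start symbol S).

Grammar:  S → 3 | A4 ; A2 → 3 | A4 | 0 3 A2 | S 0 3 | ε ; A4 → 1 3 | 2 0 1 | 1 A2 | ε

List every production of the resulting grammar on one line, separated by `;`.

Nullable nonterminals: {A2, A4, S}.
ε ∈ L(G) since S is nullable, so keep S → ε.
Add the nullable-subset variants: A2 → 0 3 A2 gives 0 3 A2 | 0 3. A4 → 1 A2 gives 1 A2 | 1.

S → 3 | A4 | ε; A2 → 3 | A4 | 0 3 A2 | 0 3 | S 0 3; A4 → 1 3 | 2 0 1 | 1 A2 | 1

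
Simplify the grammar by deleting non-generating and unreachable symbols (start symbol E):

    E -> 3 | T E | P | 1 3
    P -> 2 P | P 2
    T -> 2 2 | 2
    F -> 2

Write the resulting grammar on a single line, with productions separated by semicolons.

Generating nonterminals: {E, F, T}.
Reachable from E after that: {E, T}.
Removed useless symbols: {F, P} and every production mentioning them.

E -> 3 | T E | 1 3; T -> 2 2 | 2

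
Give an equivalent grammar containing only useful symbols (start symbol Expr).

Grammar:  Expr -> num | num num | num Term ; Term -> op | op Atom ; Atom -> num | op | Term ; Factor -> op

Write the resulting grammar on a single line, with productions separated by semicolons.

Expr -> num | num num | num Term; Term -> op | op Atom; Atom -> num | op | Term

Generating nonterminals: {Atom, Expr, Factor, Term}.
Reachable from Expr after that: {Atom, Expr, Term}.
Removed useless symbols: {Factor} and every production mentioning them.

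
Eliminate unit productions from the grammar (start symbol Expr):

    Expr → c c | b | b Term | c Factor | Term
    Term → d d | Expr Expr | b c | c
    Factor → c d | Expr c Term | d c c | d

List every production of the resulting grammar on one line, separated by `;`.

Expr → d d | Expr Expr | b c | c | c c | b | b Term | c Factor; Term → d d | Expr Expr | b c | c; Factor → c d | Expr c Term | d c c | d

Unit pairs: Expr ⇒* {Term}.
For each unit pair (A, B), copy every non-unit production of B to A, then drop all unit productions.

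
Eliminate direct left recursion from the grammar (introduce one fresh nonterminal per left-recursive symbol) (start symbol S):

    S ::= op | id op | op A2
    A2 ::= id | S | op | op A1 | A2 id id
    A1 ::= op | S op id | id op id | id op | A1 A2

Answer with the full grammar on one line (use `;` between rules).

S ::= op | id op | op A2; A2 ::= id A2' | S A2' | op A2' | op A1 A2'; A1 ::= op A1' | S op id A1' | id op id A1' | id op A1'; A2' ::= id id A2' | eps; A1' ::= A2 A1' | eps

Directly left-recursive nonterminals: A2, A1.
For A2: α = {id id}, β = {id, S, op, op A1}. Rewrite as A2 → β A2' and A2' → α A2' | ε.
For A1: α = {A2}, β = {op, S op id, id op id, id op}. Rewrite as A1 → β A1' and A1' → α A1' | ε.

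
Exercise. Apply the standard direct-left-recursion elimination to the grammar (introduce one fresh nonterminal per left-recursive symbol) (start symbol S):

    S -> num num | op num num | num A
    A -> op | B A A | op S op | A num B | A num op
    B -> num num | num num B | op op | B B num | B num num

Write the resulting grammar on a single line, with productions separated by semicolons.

Directly left-recursive nonterminals: A, B.
For A: α = {num B, num op}, β = {op, B A A, op S op}. Rewrite as A → β A' and A' → α A' | ε.
For B: α = {B num, num num}, β = {num num, num num B, op op}. Rewrite as B → β B' and B' → α B' | ε.

S -> num num | op num num | num A; A -> op A' | B A A A' | op S op A'; B -> num num B' | num num B B' | op op B'; A' -> num B A' | num op A' | ε; B' -> B num B' | num num B' | ε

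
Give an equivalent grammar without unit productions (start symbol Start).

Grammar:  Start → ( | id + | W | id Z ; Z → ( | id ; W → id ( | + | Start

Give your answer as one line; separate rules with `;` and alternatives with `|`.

Unit pairs: Start ⇒* {W}; W ⇒* {Start}.
For every A with A ⇒* B via unit rules, add B's non-unit alternatives to A; then delete every rule of the form X → Y.

Start → ( | id + | id Z | id ( | +; Z → ( | id; W → ( | id + | id Z | id ( | +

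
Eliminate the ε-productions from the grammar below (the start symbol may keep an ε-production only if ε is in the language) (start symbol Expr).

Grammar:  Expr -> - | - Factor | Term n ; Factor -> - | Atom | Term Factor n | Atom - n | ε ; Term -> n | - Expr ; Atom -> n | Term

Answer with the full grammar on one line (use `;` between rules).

Expr -> - | - Factor | Term n; Factor -> - | Atom | Term Factor n | Term n | Atom - n; Term -> n | - Expr; Atom -> n | Term

Nullable nonterminals: {Factor}.
ε ∉ L(G), so no ε-production is kept.
Add the nullable-subset variants: Factor → Term Factor n gives Term Factor n | Term n.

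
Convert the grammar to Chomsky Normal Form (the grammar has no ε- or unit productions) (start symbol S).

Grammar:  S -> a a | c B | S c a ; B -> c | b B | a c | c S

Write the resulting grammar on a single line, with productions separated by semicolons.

Introduce a nonterminal for each terminal appearing in a rule of length ≥ 2: X1 → a, X2 → c, X3 → b.
Binarize each right-hand side of length ≥ 3 by chaining fresh nonterminals (Y1, Y2, …): affected rules were S → S X2 X1.

S -> X1 X1 | X2 B | S Y1; B -> c | X3 B | X1 X2 | X2 S; X1 -> a; X2 -> c; X3 -> b; Y1 -> X2 X1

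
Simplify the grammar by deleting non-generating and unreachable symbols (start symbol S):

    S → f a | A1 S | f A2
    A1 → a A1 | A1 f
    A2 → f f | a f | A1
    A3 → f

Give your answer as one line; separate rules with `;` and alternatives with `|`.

Generating nonterminals: {A2, A3, S}.
Reachable from S after that: {A2, S}.
Removed useless symbols: {A1, A3} and every production mentioning them.

S → f a | f A2; A2 → f f | a f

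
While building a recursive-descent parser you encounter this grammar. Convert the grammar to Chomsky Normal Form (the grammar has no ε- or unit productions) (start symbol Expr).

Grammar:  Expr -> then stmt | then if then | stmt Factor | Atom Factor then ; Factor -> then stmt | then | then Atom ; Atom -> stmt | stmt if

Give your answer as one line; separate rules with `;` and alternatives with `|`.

Introduce a nonterminal for each terminal appearing in a rule of length ≥ 2: X1 → then, X2 → stmt, X3 → if.
Binarize each right-hand side of length ≥ 3 by chaining fresh nonterminals (Y1, Y2, …): affected rules were Expr → X1 X3 X1; Expr → Atom Factor X1.

Expr -> X1 X2 | X1 Y1 | X2 Factor | Atom Y2; Factor -> X1 X2 | then | X1 Atom; Atom -> stmt | X2 X3; X1 -> then; X2 -> stmt; X3 -> if; Y1 -> X3 X1; Y2 -> Factor X1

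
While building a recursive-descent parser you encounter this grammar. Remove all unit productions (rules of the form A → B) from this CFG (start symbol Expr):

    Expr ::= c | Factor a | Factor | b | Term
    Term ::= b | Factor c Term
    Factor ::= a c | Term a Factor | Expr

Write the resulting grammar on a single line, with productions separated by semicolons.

Unit pairs: Expr ⇒* {Factor, Term}; Factor ⇒* {Expr, Term}.
Replace each nonterminal's rules with the union of the non-unit rules of every nonterminal it unit-derives.

Expr ::= b | Factor c Term | a c | Term a Factor | c | Factor a; Term ::= b | Factor c Term; Factor ::= b | Factor c Term | a c | Term a Factor | c | Factor a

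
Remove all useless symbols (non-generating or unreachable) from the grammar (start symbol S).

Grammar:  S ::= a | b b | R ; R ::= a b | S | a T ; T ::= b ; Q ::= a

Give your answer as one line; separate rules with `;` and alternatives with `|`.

S ::= a | b b | R; R ::= a b | S | a T; T ::= b

Generating nonterminals: {Q, R, S, T}.
Reachable from S after that: {R, S, T}.
Removed useless symbols: {Q} and every production mentioning them.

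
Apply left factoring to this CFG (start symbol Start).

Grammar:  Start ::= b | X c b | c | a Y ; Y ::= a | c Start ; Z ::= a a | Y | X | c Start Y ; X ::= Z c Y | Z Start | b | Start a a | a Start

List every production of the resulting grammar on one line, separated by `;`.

Start ::= b | X c b | c | a Y; Y ::= a | c Start; Z ::= a a | Y | X | c Start Y; X ::= b | Start a a | a Start | Z X1; X1 ::= c Y | Start

X has alternatives sharing prefix 'Z': factor to X → Z X1 with X1 → c Y | Start.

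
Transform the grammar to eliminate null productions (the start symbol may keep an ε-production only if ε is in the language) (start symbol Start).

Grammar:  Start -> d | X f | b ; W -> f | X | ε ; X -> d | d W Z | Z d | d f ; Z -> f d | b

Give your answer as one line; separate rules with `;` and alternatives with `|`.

The nullable symbols are {W}.
ε ∉ L(G), so no ε-production is kept.
Expand every rule over subsets of its nullable positions: X → d W Z gives d W Z | d Z.

Start -> d | X f | b; W -> f | X; X -> d | d W Z | d Z | Z d | d f; Z -> f d | b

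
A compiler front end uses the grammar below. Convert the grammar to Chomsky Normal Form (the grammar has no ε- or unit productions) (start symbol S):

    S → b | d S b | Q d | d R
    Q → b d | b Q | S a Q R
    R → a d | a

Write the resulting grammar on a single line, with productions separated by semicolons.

Introduce a nonterminal for each terminal appearing in a rule of length ≥ 2: X1 → d, X2 → b, X3 → a.
Binarize each right-hand side of length ≥ 3 by chaining fresh nonterminals (Y1, Y2, …): affected rules were S → X1 S X2; Q → S X3 Q R.

S → b | X1 Y1 | Q X1 | X1 R; Q → X2 X1 | X2 Q | S Y2; R → X3 X1 | a; X1 → d; X2 → b; X3 → a; Y1 → S X2; Y2 → X3 Y3; Y3 → Q R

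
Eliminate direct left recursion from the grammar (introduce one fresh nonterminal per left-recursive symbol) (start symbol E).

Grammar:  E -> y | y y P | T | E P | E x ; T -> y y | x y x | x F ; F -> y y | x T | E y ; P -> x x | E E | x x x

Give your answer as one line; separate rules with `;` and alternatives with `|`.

Directly left-recursive nonterminal: E.
For E: α = {P, x}, β = {y, y y P, T}. Rewrite as E → β E' and E' → α E' | ε.

E -> y E' | y y P E' | T E'; T -> y y | x y x | x F; F -> y y | x T | E y; P -> x x | E E | x x x; E' -> P E' | x E' | eps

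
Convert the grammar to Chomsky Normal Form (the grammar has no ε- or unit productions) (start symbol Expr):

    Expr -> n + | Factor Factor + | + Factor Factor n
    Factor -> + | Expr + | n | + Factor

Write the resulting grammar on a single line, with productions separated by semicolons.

Expr -> X1 X2 | Factor Y1 | X2 Y2; Factor -> + | Expr X2 | n | X2 Factor; X1 -> n; X2 -> +; Y1 -> Factor X2; Y2 -> Factor Y3; Y3 -> Factor X1

Introduce a nonterminal for each terminal appearing in a rule of length ≥ 2: X1 → n, X2 → +.
Binarize each right-hand side of length ≥ 3 by chaining fresh nonterminals (Y1, Y2, …): affected rules were Expr → Factor Factor X2; Expr → X2 Factor Factor X1.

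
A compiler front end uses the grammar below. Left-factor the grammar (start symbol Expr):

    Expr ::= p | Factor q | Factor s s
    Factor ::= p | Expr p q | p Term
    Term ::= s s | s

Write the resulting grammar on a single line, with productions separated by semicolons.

Expr has alternatives sharing prefix 'Factor': factor to Expr → Factor Expr1 with Expr1 → q | s s.
Factor has alternatives sharing prefix 'p': factor to Factor → p Factor1 with Factor1 → ε | Term.
Term has alternatives sharing prefix 's': factor to Term → s Term1 with Term1 → s | ε.

Expr ::= p | Factor Expr1; Factor ::= Expr p q | p Factor1; Term ::= s Term1; Expr1 ::= q | s s; Factor1 ::= ε | Term; Term1 ::= s | ε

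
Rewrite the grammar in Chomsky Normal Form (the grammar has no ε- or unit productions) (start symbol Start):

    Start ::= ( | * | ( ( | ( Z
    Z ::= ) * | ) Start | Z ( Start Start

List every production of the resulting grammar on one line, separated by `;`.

Introduce a nonterminal for each terminal appearing in a rule of length ≥ 2: X1 → (, X2 → ), X3 → *.
Binarize each right-hand side of length ≥ 3 by chaining fresh nonterminals (Y1, Y2, …): affected rules were Z → Z X1 Start Start.

Start ::= ( | * | X1 X1 | X1 Z; Z ::= X2 X3 | X2 Start | Z Y1; X1 ::= (; X2 ::= ); X3 ::= *; Y1 ::= X1 Y2; Y2 ::= Start Start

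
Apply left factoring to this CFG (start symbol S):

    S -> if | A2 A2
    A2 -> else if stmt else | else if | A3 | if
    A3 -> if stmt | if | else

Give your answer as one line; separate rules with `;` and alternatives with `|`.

S -> if | A2 A2; A2 -> A3 | if | else if A2'; A3 -> else | if A3'; A2' -> stmt else | ε; A3' -> stmt | ε

A2 has alternatives sharing prefix 'else if': factor to A2 → else if A2' with A2' → stmt else | ε.
A3 has alternatives sharing prefix 'if': factor to A3 → if A3' with A3' → stmt | ε.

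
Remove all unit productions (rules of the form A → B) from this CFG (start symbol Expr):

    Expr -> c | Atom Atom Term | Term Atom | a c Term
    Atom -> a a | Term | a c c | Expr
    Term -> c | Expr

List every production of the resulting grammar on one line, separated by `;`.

Unit pairs: Atom ⇒* {Expr, Term}; Term ⇒* {Expr}.
For every A with A ⇒* B via unit rules, add B's non-unit alternatives to A; then delete every rule of the form X → Y.

Expr -> c | Atom Atom Term | Term Atom | a c Term; Atom -> c | a a | a c c | Atom Atom Term | Term Atom | a c Term; Term -> c | Atom Atom Term | Term Atom | a c Term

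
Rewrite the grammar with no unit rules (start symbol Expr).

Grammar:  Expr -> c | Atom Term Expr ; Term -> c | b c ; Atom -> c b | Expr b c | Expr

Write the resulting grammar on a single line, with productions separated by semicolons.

Expr -> c | Atom Term Expr; Term -> c | b c; Atom -> c b | Expr b c | c | Atom Term Expr

Unit pairs: Atom ⇒* {Expr}.
For each unit pair (A, B), copy every non-unit production of B to A, then drop all unit productions.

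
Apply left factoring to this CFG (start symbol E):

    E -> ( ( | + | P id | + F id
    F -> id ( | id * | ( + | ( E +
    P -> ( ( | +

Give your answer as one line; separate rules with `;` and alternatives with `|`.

E -> ( ( | P id | + E'; F -> id F' | ( F''; P -> ( ( | +; E' -> ε | F id; F' -> ( | *; F'' -> + | E +

E has alternatives sharing prefix '+': factor to E → + E' with E' → ε | F id.
F has alternatives sharing prefix 'id': factor to F → id F' with F' → ( | *.
F has alternatives sharing prefix '(': factor to F → ( F'' with F'' → + | E +.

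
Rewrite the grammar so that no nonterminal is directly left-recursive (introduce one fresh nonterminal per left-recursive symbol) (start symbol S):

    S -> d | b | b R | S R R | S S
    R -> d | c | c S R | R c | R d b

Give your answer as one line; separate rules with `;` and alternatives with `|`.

Left recursion appears on S, R.
For S: α = {R R, S}, β = {d, b, b R}. Rewrite as S → β S' and S' → α S' | ε.
For R: α = {c, d b}, β = {d, c, c S R}. Rewrite as R → β R' and R' → α R' | ε.

S -> d S' | b S' | b R S'; R -> d R' | c R' | c S R R'; S' -> R R S' | S S' | ε; R' -> c R' | d b R' | ε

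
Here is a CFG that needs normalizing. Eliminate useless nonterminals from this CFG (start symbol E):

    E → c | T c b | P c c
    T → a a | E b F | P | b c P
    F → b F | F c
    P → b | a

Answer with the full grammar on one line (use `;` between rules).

E → c | T c b | P c c; T → a a | P | b c P; P → b | a

Generating nonterminals: {E, P, T}.
Reachable from E after that: {E, P, T}.
Removed useless symbols: {F} and every production mentioning them.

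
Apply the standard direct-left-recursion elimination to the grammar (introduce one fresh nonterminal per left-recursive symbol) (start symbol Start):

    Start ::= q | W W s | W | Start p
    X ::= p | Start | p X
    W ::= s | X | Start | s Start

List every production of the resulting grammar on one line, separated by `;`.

Start ::= q Start1 | W W s Start1 | W Start1; X ::= p | Start | p X; W ::= s | X | Start | s Start; Start1 ::= p Start1 | ε

Left recursion appears on Start.
For Start: α = {p}, β = {q, W W s, W}. Rewrite as Start → β Start1 and Start1 → α Start1 | ε.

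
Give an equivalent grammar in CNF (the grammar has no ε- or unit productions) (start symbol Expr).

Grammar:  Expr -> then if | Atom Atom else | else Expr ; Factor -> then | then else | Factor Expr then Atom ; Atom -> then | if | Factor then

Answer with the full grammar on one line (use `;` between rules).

Expr -> X1 X2 | Atom Y1 | X3 Expr; Factor -> then | X1 X3 | Factor Y2; Atom -> then | if | Factor X1; X1 -> then; X2 -> if; X3 -> else; Y1 -> Atom X3; Y2 -> Expr Y3; Y3 -> X1 Atom

Introduce a nonterminal for each terminal appearing in a rule of length ≥ 2: X1 → then, X2 → if, X3 → else.
Binarize each right-hand side of length ≥ 3 by chaining fresh nonterminals (Y1, Y2, …): affected rules were Expr → Atom Atom X3; Factor → Factor Expr X1 Atom.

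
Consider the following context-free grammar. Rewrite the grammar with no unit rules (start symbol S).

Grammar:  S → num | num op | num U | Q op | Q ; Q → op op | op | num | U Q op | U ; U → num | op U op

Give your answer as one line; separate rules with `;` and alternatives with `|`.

Unit pairs: Q ⇒* {U}; S ⇒* {Q, U}.
For each unit pair (A, B), copy every non-unit production of B to A, then drop all unit productions.

S → num | op U op | num op | num U | Q op | op op | op | U Q op; Q → num | op U op | op op | op | U Q op; U → num | op U op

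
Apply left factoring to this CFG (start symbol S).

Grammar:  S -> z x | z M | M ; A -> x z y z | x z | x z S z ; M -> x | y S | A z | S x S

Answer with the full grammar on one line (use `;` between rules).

S -> M | z S'; A -> x z A'; M -> x | y S | A z | S x S; S' -> x | M; A' -> y z | epsilon | S z

S has alternatives sharing prefix 'z': factor to S → z S' with S' → x | M.
A has alternatives sharing prefix 'x z': factor to A → x z A' with A' → y z | ε | S z.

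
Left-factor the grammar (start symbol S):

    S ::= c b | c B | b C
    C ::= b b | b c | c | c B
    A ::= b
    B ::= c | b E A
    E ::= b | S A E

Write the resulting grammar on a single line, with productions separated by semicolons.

S has alternatives sharing prefix 'c': factor to S → c S' with S' → b | B.
C has alternatives sharing prefix 'b': factor to C → b C' with C' → b | c.
C has alternatives sharing prefix 'c': factor to C → c C'' with C'' → ε | B.

S ::= b C | c S'; C ::= b C' | c C''; A ::= b; B ::= c | b E A; E ::= b | S A E; S' ::= b | B; C' ::= b | c; C'' ::= ε | B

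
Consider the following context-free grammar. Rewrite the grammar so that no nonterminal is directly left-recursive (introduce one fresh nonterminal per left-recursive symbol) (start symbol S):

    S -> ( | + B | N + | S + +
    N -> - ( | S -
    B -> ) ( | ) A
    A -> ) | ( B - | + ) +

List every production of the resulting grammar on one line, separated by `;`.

S -> ( S' | + B S' | N + S'; N -> - ( | S -; B -> ) ( | ) A; A -> ) | ( B - | + ) +; S' -> + + S' | ε

Directly left-recursive nonterminal: S.
For S: α = {+ +}, β = {(, + B, N +}. Rewrite as S → β S' and S' → α S' | ε.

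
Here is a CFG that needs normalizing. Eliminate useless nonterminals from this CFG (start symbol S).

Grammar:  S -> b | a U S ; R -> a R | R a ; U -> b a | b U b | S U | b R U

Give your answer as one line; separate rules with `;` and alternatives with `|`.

S -> b | a U S; U -> b a | b U b | S U

Generating nonterminals: {S, U}.
Reachable from S after that: {S, U}.
Removed useless symbols: {R} and every production mentioning them.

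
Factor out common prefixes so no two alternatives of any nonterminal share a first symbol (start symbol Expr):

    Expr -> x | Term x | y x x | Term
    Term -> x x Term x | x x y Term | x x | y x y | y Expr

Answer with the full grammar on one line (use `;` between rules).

Expr has alternatives sharing prefix 'Term': factor to Expr → Term Expr1 with Expr1 → x | ε.
Term has alternatives sharing prefix 'x x': factor to Term → x x Term1 with Term1 → Term x | y Term | ε.
Term has alternatives sharing prefix 'y': factor to Term → y Term2 with Term2 → x y | Expr.

Expr -> x | y x x | Term Expr1; Term -> x x Term1 | y Term2; Expr1 -> x | epsilon; Term1 -> Term x | y Term | epsilon; Term2 -> x y | Expr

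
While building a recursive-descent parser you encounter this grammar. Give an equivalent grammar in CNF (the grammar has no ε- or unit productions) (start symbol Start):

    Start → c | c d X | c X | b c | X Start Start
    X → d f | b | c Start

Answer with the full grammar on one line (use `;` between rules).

Start → c | X1 Y1 | X1 X | X3 X1 | X Y2; X → X2 X4 | b | X1 Start; X1 → c; X2 → d; X3 → b; X4 → f; Y1 → X2 X; Y2 → Start Start

Introduce a nonterminal for each terminal appearing in a rule of length ≥ 2: X1 → c, X2 → d, X3 → b, X4 → f.
Binarize each right-hand side of length ≥ 3 by chaining fresh nonterminals (Y1, Y2, …): affected rules were Start → X1 X2 X; Start → X Start Start.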